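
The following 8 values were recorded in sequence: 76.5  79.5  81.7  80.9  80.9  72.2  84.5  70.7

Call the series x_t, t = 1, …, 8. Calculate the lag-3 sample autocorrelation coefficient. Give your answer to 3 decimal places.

-0.161

Mean x̄ = (76.5 + 79.5 + 81.7 + 80.9 + 80.9 + 72.2 + 84.5 + 70.7)/8 = 78.3625
Σ(x_t−x̄)(x_{t+3}−x̄) = (-4.7261) + (2.8864) + (-20.5673) + (15.5739) + (-19.4436) = -26.2767
Denominator Σ(x_t−x̄)² = 163.1388
r_3 = -26.2767 / 163.1388 = -0.161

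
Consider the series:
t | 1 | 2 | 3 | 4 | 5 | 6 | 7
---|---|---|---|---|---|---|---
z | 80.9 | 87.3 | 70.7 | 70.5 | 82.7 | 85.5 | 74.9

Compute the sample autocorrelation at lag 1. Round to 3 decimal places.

Mean z̄ = (80.9 + 87.3 + 70.7 + 70.5 + 82.7 + 85.5 + 74.9)/7 = 78.9286
Deviations from mean: 1.9714, 8.3714, -8.2286, -8.4286, 3.7714, 6.5714, -4.0286
Numerator Σ_{t=1}^{6}(z_t−z̄)(z_{t+1}−z̄) = -16.5037
Denominator Σ(z_t−z̄)² = 286.3543
r_1 = -16.5037 / 286.3543 = -0.058

-0.058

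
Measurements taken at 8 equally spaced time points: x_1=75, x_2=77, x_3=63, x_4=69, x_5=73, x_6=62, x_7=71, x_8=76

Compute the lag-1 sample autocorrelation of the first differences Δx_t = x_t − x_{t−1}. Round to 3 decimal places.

First differences Δx: 2, -14, 6, 4, -11, 9, 5
Mean of differences = 0.1429
Numerator Σ(Δx_t−Δx̄)(Δx_{t+1}−Δx̄) = -185.1633
Denominator Σ(Δx_t−Δx̄)² = 478.8571
r_1(Δx) = -185.1633 / 478.8571 = -0.387

-0.387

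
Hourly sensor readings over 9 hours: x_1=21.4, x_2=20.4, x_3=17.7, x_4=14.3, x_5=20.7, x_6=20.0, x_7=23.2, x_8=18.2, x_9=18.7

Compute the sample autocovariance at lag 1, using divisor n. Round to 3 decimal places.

0.187

Mean x̄ = (21.4 + 20.4 + 17.7 + 14.3 + 20.7 + 20.0 + 23.2 + 18.2 + 18.7)/9 = 19.4000
Σ_{t=1}^{8}(x_t−x̄)(x_{t+1}−x̄) = 1.6800
γ_1 = 1.6800 / 9 = 0.187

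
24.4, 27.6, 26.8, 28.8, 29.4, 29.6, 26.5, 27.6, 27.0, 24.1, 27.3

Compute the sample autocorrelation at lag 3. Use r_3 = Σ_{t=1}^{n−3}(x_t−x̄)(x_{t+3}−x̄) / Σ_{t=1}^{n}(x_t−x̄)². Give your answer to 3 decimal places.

-0.095

Mean x̄ = (24.4 + 27.6 + 26.8 + 28.8 + 29.4 + 29.6 + 26.5 + 27.6 + 27.0 + 24.1 + 27.3)/11 = 27.1909
Numerator Σ_{t=1}^{8}(x_t−x̄)(x_{t+3}−x̄) = -3.0166
Denominator Σ(x_t−x̄)² = 31.6291
r_3 = -3.0166 / 31.6291 = -0.095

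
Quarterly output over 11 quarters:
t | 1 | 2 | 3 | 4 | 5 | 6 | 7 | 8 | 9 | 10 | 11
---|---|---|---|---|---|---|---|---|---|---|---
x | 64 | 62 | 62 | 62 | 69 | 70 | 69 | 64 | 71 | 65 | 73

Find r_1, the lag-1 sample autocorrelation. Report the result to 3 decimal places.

Mean x̄ = (64 + 62 + 62 + 62 + 69 + 70 + 69 + 64 + 71 + 65 + 73)/11 = 66.4545
Numerator Σ_{t=1}^{10}(x_t−x̄)(x_{t+1}−x̄) = 23.7934
Denominator Σ(x_t−x̄)² = 162.7273
r_1 = 23.7934 / 162.7273 = 0.146

0.146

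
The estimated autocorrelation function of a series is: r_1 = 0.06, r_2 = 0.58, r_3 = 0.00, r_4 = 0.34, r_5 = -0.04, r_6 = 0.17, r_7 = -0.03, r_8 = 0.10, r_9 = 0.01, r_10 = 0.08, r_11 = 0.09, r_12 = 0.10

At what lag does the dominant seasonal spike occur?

The largest autocorrelation is r_2 = 0.58, with weaker echoes at lags 4 (0.34) and 6 (0.17); the remaining lags stay at or below 0.10.
The dominant spike at lag 2 indicates a seasonal period of 2.

2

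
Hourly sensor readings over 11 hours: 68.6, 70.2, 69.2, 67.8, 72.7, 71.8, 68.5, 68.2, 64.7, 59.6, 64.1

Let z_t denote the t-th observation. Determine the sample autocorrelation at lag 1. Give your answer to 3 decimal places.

0.592

Mean z̄ = (68.6 + 70.2 + 69.2 + 67.8 + 72.7 + 71.8 + 68.5 + 68.2 + 64.7 + 59.6 + 64.1)/11 = 67.7636
Numerator Σ_{t=1}^{10}(z_t−z̄)(z_{t+1}−z̄) = 82.5696
Denominator Σ(z_t−z̄)² = 139.5455
r_1 = 82.5696 / 139.5455 = 0.592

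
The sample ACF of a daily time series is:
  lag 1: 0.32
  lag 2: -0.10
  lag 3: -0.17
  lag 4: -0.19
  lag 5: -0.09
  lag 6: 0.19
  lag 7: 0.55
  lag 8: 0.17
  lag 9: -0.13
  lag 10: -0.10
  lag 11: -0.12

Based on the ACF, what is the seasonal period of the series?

The largest autocorrelation is r_7 = 0.55; the remaining lags stay at or below 0.32.
The dominant spike at lag 7 indicates a seasonal period of 7.

7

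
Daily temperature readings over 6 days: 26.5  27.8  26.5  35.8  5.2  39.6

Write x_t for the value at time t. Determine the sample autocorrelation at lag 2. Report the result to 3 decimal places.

Mean x̄ = (26.5 + 27.8 + 26.5 + 35.8 + 5.2 + 39.6)/6 = 26.9000
Σ(x_t−x̄)(x_{t+2}−x̄) = (0.1600) + (8.0100) + (8.6800) + (113.0300) = 129.8800
Denominator Σ(x_t−x̄)² = 712.5200
r_2 = 129.8800 / 712.5200 = 0.182

0.182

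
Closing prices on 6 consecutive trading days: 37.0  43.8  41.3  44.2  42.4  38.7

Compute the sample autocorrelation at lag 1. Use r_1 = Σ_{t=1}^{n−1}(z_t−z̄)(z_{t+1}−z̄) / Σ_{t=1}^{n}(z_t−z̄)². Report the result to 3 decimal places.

-0.243

Mean z̄ = (37.0 + 43.8 + 41.3 + 44.2 + 42.4 + 38.7)/6 = 41.2333
Numerator Σ_{t=1}^{5}(z_t−z̄)(z_{t+1}−z̄) = -9.9911
Denominator Σ(z_t−z̄)² = 41.0933
r_1 = -9.9911 / 41.0933 = -0.243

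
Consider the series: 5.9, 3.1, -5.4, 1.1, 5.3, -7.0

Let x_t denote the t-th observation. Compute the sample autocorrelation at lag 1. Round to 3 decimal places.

Mean x̄ = (5.9 + 3.1 − 5.4 + 1.1 + 5.3 − 7.0)/6 = 0.5000
Numerator Σ_{t=1}^{5}(x_t−x̄)(x_{t+1}−x̄) = -37.9600
Denominator Σ(x_t−x̄)² = 150.3800
r_1 = -37.9600 / 150.3800 = -0.252

-0.252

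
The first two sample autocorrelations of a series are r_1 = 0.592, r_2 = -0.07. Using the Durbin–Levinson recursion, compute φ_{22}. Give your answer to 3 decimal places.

φ_{22} = (r_2 − r_1²) / (1 − r_1²)
r_1² = (0.592)² = 0.350464
Numerator = -0.07 − 0.3505 = -0.4205; denominator = 1 − 0.3505 = 0.6495
φ_{22} = -0.4205 / 0.6495 = -0.647

-0.647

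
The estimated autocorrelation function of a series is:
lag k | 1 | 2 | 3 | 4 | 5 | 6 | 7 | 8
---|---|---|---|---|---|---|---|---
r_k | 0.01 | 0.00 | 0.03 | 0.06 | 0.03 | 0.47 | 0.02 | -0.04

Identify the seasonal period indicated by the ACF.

The largest autocorrelation is r_6 = 0.47; the remaining lags stay at or below 0.06.
The dominant spike at lag 6 indicates a seasonal period of 6.

6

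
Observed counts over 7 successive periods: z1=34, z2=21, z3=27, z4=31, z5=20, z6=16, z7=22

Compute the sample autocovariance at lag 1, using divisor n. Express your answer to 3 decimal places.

0.566

Mean z̄ = (34 + 21 + 27 + 31 + 20 + 16 + 22)/7 = 24.4286
Deviations: 9.5714, -3.4286, 2.5714, 6.5714, -4.4286, -8.4286, -2.4286
Σ_{t=1}^{6}(z_t−z̄)(z_{t+1}−z̄) = 3.9592
γ_1 = 3.9592 / 7 = 0.566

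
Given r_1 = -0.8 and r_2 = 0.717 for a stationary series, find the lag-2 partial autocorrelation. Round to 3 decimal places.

0.214

φ_{22} = (r_2 − r_1²) / (1 − r_1²)
r_1² = (-0.8)² = 0.64
Numerator = 0.717 − 0.6400 = 0.0770; denominator = 1 − 0.6400 = 0.3600
φ_{22} = 0.0770 / 0.3600 = 0.214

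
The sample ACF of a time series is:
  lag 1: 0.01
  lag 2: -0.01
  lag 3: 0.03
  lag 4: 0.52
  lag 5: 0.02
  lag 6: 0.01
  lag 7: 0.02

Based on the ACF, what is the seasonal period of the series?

The largest autocorrelation is r_4 = 0.52; the remaining lags stay at or below 0.03.
The dominant spike at lag 4 indicates a seasonal period of 4.

4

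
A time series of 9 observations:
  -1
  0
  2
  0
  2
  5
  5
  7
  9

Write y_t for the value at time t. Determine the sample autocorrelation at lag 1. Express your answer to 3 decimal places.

0.575

Mean ȳ = (-1 + 0 + 2 + 0 + 2 + 5 + 5 + 7 + 9)/9 = 3.2222
Numerator Σ_{t=1}^{8}(y_t−ȳ)(y_{t+1}−ȳ) = 54.9506
Denominator Σ(y_t−ȳ)² = 95.5556
r_1 = 54.9506 / 95.5556 = 0.575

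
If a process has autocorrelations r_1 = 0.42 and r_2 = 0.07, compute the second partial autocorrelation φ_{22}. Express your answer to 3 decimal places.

φ_{22} = (r_2 − r_1²) / (1 − r_1²)
r_1² = (0.42)² = 0.1764
Numerator = 0.07 − 0.1764 = -0.1064; denominator = 1 − 0.1764 = 0.8236
φ_{22} = -0.1064 / 0.8236 = -0.129

-0.129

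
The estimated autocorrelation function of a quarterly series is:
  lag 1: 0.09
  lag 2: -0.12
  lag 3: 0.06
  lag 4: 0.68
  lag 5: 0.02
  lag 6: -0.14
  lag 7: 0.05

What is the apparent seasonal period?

4

The largest autocorrelation is r_4 = 0.68; the remaining lags stay at or below 0.09.
The dominant spike at lag 4 indicates a seasonal period of 4.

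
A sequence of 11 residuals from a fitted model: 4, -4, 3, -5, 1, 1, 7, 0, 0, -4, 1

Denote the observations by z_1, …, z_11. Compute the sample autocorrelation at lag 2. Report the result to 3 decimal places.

0.258

Mean z̄ = (4 − 4 + 3 − 5 + 1 + 1 + 7 + 0 + 0 − 4 + 1)/11 = 0.3636
Numerator Σ_{t=1}^{9}(z_t−z̄)(z_{t+2}−z̄) = 34.1901
Denominator Σ(z_t−z̄)² = 132.5455
r_2 = 34.1901 / 132.5455 = 0.258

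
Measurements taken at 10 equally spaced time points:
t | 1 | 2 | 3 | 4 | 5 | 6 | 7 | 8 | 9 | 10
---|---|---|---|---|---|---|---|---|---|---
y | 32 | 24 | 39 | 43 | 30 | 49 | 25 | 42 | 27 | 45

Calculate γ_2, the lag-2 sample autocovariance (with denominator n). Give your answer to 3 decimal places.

Mean ȳ = (32 + 24 + 39 + 43 + 30 + 49 + 25 + 42 + 27 + 45)/10 = 35.6000
Σ_{t=1}^{8}(y_t−ȳ)(y_{t+2}−ȳ) = 278.4800
γ_2 = 278.4800 / 10 = 27.848

27.848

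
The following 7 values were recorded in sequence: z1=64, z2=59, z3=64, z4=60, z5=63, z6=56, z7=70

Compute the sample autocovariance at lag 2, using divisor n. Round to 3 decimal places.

4.507

Mean z̄ = (64 + 59 + 64 + 60 + 63 + 56 + 70)/7 = 62.2857
Deviations: 1.7143, -3.2857, 1.7143, -2.2857, 0.7143, -6.2857, 7.7143
Σ_{t=1}^{5}(z_t−z̄)(z_{t+2}−z̄) = 31.5510
γ_2 = 31.5510 / 7 = 4.507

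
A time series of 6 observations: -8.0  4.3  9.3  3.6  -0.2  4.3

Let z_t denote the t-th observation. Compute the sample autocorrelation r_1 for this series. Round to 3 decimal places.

-0.030

Mean z̄ = (-8.0 + 4.3 + 9.3 + 3.6 − 0.2 + 4.3)/6 = 2.2167
Σ(z_t−z̄)(z_{t+1}−z̄) = (-21.2847) + (14.7569) + (9.7986) + (-3.3431) + (-5.0347) = -5.1069
Denominator Σ(z_t−z̄)² = 170.9883
r_1 = -5.1069 / 170.9883 = -0.030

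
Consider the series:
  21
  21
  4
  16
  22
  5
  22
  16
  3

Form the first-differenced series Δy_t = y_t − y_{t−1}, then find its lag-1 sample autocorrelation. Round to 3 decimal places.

-0.465

First differences Δy: 0, -17, 12, 6, -17, 17, -6, -13
Mean of differences = -2.2500
Numerator Σ(Δy_t−Δȳ)(Δy_{t+1}−Δȳ) = -563.3125
Denominator Σ(Δy_t−Δȳ)² = 1211.5000
r_1(Δy) = -563.3125 / 1211.5000 = -0.465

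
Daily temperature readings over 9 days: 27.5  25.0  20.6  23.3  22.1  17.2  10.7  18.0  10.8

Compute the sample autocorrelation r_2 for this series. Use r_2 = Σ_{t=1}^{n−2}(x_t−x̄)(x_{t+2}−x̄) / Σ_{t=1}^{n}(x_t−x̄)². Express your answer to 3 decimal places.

Mean x̄ = (27.5 + 25.0 + 20.6 + 23.3 + 22.1 + 17.2 + 10.7 + 18.0 + 10.8)/9 = 19.4667
Numerator Σ_{t=1}^{7}(x_t−x̄)(x_{t+2}−x̄) = 80.8278
Denominator Σ(x_t−x̄)² = 277.3200
r_2 = 80.8278 / 277.3200 = 0.291

0.291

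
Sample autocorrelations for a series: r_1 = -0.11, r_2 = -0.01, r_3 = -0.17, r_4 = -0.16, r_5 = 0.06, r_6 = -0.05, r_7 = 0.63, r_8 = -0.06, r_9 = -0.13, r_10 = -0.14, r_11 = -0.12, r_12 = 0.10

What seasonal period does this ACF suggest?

The largest autocorrelation is r_7 = 0.63; the remaining lags stay at or below 0.10.
The dominant spike at lag 7 indicates a seasonal period of 7.

7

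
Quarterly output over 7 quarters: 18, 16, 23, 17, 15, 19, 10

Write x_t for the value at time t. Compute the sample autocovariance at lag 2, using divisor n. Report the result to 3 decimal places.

Mean x̄ = (18 + 16 + 23 + 17 + 15 + 19 + 10)/7 = 16.8571
Deviations: 1.1429, -0.8571, 6.1429, 0.1429, -1.8571, 2.1429, -6.8571
Σ_{t=1}^{5}(x_t−x̄)(x_{t+2}−x̄) = 8.5306
γ_2 = 8.5306 / 7 = 1.219

1.219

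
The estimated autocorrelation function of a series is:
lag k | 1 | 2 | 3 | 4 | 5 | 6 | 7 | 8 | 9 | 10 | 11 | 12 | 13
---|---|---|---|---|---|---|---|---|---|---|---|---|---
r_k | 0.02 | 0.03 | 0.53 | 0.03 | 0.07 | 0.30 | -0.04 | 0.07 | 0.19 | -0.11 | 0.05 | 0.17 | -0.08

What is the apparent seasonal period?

The largest autocorrelation is r_3 = 0.53, with weaker echoes at lags 6 (0.30), 9 (0.19) and 12 (0.17); the remaining lags stay at or below 0.07.
The dominant spike at lag 3 indicates a seasonal period of 3.

3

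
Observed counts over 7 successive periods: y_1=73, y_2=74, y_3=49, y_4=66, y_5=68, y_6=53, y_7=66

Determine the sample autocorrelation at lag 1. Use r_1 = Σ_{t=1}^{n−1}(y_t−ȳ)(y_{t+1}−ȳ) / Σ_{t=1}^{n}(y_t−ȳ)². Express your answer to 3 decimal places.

Mean ȳ = (73 + 74 + 49 + 66 + 68 + 53 + 66)/7 = 64.1429
Deviations from mean: 8.8571, 9.8571, -15.1429, 1.8571, 3.8571, -11.1429, 1.8571
Σ(y_t−ȳ)(y_{t+1}−ȳ) = (87.3061) + (-149.2653) + (-28.1224) + (7.1633) + (-42.9796) + (-20.6939) = -146.5918
Denominator Σ(y_t−ȳ)² = 550.8571
r_1 = -146.5918 / 550.8571 = -0.266

-0.266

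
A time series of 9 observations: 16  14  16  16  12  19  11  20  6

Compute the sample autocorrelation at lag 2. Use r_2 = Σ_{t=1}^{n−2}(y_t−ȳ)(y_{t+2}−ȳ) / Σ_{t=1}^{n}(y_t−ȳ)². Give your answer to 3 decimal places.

Mean ȳ = (16 + 14 + 16 + 16 + 12 + 19 + 11 + 20 + 6)/9 = 14.4444
Numerator Σ_{t=1}^{7}(y_t−ȳ)(y_{t+2}−ȳ) = 67.8272
Denominator Σ(y_t−ȳ)² = 148.2222
r_2 = 67.8272 / 148.2222 = 0.458

0.458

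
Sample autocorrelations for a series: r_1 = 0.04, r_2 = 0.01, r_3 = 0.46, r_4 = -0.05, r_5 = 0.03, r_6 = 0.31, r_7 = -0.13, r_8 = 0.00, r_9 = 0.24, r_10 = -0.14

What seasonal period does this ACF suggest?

3

The largest autocorrelation is r_3 = 0.46, with weaker echoes at lags 6 (0.31) and 9 (0.24); the remaining lags stay at or below 0.04.
The dominant spike at lag 3 indicates a seasonal period of 3.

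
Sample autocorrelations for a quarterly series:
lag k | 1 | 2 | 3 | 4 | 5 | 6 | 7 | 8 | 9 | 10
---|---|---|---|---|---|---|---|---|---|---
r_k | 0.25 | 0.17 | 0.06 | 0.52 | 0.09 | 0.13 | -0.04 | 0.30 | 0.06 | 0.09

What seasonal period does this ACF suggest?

The largest autocorrelation is r_4 = 0.52, with a weaker echo at lag 8 (0.30); the remaining lags stay at or below 0.25. The elevated value at lag 1 (0.25), dropping to 0.17 at lag 2, reflects decaying short-term dependence rather than seasonality.
The dominant spike at lag 4 indicates a seasonal period of 4.

4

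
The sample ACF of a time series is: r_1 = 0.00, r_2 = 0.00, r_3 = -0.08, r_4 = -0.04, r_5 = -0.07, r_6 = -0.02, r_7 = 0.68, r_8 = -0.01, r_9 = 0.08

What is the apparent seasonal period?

7

The largest autocorrelation is r_7 = 0.68; the remaining lags stay at or below 0.08.
The dominant spike at lag 7 indicates a seasonal period of 7.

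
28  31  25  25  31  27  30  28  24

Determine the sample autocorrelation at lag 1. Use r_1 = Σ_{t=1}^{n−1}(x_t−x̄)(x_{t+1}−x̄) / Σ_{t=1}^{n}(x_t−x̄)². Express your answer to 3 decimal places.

Mean x̄ = (28 + 31 + 25 + 25 + 31 + 27 + 30 + 28 + 24)/9 = 27.6667
Numerator Σ_{t=1}^{8}(x_t−x̄)(x_{t+1}−x̄) = -13.7778
Denominator Σ(x_t−x̄)² = 56.0000
r_1 = -13.7778 / 56.0000 = -0.246

-0.246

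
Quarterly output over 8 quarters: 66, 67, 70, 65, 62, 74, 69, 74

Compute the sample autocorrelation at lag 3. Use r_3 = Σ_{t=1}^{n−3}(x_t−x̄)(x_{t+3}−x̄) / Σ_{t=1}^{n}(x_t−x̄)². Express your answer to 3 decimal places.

-0.096

Mean x̄ = (66 + 67 + 70 + 65 + 62 + 74 + 69 + 74)/8 = 68.3750
Deviations from mean: -2.3750, -1.3750, 1.6250, -3.3750, -6.3750, 5.6250, 0.6250, 5.6250
Numerator Σ_{t=1}^{5}(x_t−x̄)(x_{t+3}−x̄) = -12.0469
Denominator Σ(x_t−x̄)² = 125.8750
r_3 = -12.0469 / 125.8750 = -0.096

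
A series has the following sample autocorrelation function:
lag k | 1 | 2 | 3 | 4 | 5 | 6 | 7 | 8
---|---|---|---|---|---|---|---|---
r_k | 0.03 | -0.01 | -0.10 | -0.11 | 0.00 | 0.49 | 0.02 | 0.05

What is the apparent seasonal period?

6

The largest autocorrelation is r_6 = 0.49; the remaining lags stay at or below 0.05.
The dominant spike at lag 6 indicates a seasonal period of 6.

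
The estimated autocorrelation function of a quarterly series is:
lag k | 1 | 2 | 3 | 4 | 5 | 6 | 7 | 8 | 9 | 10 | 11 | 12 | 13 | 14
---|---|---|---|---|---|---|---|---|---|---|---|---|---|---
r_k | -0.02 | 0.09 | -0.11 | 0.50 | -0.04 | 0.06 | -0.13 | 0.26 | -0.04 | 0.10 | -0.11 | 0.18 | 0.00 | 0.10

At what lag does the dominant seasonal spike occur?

4

The largest autocorrelation is r_4 = 0.50, with weaker echoes at lags 8 (0.26) and 12 (0.18); the remaining lags stay at or below 0.10.
The dominant spike at lag 4 indicates a seasonal period of 4.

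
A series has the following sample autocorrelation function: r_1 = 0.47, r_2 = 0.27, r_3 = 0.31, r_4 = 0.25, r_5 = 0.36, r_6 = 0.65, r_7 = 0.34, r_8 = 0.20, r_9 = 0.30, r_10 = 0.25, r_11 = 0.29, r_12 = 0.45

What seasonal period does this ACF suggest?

The largest autocorrelation is r_6 = 0.65; the remaining lags stay at or below 0.47. The elevated value at lag 1 (0.47), dropping to 0.27 at lag 2, reflects decaying short-term dependence rather than seasonality.
The dominant spike at lag 6 indicates a seasonal period of 6.

6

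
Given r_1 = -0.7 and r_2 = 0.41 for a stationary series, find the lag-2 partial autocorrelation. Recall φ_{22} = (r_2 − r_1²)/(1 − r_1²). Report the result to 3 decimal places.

φ_{22} = (r_2 − r_1²) / (1 − r_1²)
r_1² = (-0.7)² = 0.49
Numerator = 0.41 − 0.4900 = -0.0800; denominator = 1 − 0.4900 = 0.5100
φ_{22} = -0.0800 / 0.5100 = -0.157

-0.157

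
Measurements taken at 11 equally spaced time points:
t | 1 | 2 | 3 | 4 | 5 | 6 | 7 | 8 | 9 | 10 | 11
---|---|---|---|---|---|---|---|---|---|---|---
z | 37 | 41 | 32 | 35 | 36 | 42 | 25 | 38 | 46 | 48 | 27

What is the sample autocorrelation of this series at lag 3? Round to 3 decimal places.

Mean z̄ = (37 + 41 + 32 + 35 + 36 + 42 + 25 + 38 + 46 + 48 + 27)/11 = 37.0000
Numerator Σ_{t=1}^{8}(z_t−z̄)(z_{t+3}−z̄) = -103.0000
Denominator Σ(z_t−z̄)² = 518.0000
r_3 = -103.0000 / 518.0000 = -0.199

-0.199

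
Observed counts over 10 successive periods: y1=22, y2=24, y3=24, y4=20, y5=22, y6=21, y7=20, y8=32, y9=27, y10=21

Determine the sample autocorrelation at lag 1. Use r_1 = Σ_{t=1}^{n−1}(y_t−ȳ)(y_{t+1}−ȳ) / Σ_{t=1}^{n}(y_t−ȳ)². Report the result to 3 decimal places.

0.056

Mean ȳ = (22 + 24 + 24 + 20 + 22 + 21 + 20 + 32 + 27 + 21)/10 = 23.3000
Numerator Σ_{t=1}^{9}(y_t−ȳ)(y_{t+1}−ȳ) = 7.1100
Denominator Σ(y_t−ȳ)² = 126.1000
r_1 = 7.1100 / 126.1000 = 0.056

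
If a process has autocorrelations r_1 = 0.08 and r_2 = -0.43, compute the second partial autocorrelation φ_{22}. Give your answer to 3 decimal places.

φ_{22} = (r_2 − r_1²) / (1 − r_1²)
r_1² = (0.08)² = 0.0064
Numerator = -0.43 − 0.0064 = -0.4364; denominator = 1 − 0.0064 = 0.9936
φ_{22} = -0.4364 / 0.9936 = -0.439

-0.439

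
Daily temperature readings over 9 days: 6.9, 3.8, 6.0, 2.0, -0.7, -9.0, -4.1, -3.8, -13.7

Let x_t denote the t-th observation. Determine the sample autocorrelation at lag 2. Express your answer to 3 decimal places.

Mean x̄ = (6.9 + 3.8 + 6.0 + 2.0 − 0.7 − 9.0 − 4.1 − 3.8 − 13.7)/9 = -1.4000
Numerator Σ_{t=1}^{7}(x_t−x̄)(x_{t+2}−x̄) = 108.0000
Denominator Σ(x_t−x̄)² = 384.8400
r_2 = 108.0000 / 384.8400 = 0.281

0.281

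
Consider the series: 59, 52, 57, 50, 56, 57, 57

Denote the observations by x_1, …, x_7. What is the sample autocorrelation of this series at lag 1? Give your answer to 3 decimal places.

Mean x̄ = (59 + 52 + 57 + 50 + 56 + 57 + 57)/7 = 55.4286
Σ(x_t−x̄)(x_{t+1}−x̄) = (-12.2449) + (-5.3878) + (-8.5306) + (-3.1020) + (0.8980) + (2.4694) = -25.8980
Denominator Σ(x_t−x̄)² = 61.7143
r_1 = -25.8980 / 61.7143 = -0.420

-0.420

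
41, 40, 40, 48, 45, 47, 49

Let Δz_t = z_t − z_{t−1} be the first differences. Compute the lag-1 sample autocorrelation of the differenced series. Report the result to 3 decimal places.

-0.520

First differences Δz: -1, 0, 8, -3, 2, 2
Mean of differences = 1.3333
Numerator Σ(Δz_t−Δz̄)(Δz_{t+1}−Δz̄) = -37.1111
Denominator Σ(Δz_t−Δz̄)² = 71.3333
r_1(Δz) = -37.1111 / 71.3333 = -0.520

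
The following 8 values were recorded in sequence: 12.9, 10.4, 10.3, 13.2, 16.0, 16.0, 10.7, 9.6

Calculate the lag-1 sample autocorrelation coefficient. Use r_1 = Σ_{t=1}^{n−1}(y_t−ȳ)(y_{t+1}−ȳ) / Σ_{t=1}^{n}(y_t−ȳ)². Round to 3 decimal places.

Mean ȳ = (12.9 + 10.4 + 10.3 + 13.2 + 16.0 + 16.0 + 10.7 + 9.6)/8 = 12.3875
Deviations from mean: 0.5125, -1.9875, -2.0875, 0.8125, 3.6125, 3.6125, -1.6875, -2.7875
Numerator Σ_{t=1}^{7}(y_t−ȳ)(y_{t+1}−ȳ) = 16.0273
Denominator Σ(y_t−ȳ)² = 45.9488
r_1 = 16.0273 / 45.9488 = 0.349

0.349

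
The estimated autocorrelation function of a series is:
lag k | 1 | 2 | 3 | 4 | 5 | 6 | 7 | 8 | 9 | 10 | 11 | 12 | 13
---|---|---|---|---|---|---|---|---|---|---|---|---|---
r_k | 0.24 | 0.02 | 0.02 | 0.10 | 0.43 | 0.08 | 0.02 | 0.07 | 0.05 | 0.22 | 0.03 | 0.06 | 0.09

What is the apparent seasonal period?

5

The largest autocorrelation is r_5 = 0.43; the remaining lags stay at or below 0.24. The elevated value at lag 1 (0.24), dropping to 0.02 at lag 2, reflects decaying short-term dependence rather than seasonality.
The dominant spike at lag 5 indicates a seasonal period of 5.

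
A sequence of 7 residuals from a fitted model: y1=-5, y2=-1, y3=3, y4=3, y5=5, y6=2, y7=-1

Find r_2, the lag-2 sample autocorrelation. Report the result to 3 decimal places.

Mean ȳ = (-5 − 1 + 3 + 3 + 5 + 2 − 1)/7 = 0.8571
Numerator Σ_{t=1}^{5}(y_t−ȳ)(y_{t+2}−ȳ) = -12.8980
Denominator Σ(y_t−ȳ)² = 68.8571
r_2 = -12.8980 / 68.8571 = -0.187

-0.187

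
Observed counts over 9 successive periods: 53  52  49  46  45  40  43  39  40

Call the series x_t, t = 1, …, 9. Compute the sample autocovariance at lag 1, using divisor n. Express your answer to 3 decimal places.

Mean x̄ = (53 + 52 + 49 + 46 + 45 + 40 + 43 + 39 + 40)/9 = 45.2222
Σ_{t=1}^{8}(x_t−x̄)(x_{t+1}−x̄) = 140.1728
γ_1 = 140.1728 / 9 = 15.575

15.575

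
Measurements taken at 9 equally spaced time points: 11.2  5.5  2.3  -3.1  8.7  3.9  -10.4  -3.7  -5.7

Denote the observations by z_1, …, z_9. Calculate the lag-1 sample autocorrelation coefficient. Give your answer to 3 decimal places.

Mean z̄ = (11.2 + 5.5 + 2.3 − 3.1 + 8.7 + 3.9 − 10.4 − 3.7 − 5.7)/9 = 0.9667
Numerator Σ_{t=1}^{8}(z_t−z̄)(z_{t+1}−z̄) = 89.0622
Denominator Σ(z_t−z̄)² = 407.4200
r_1 = 89.0622 / 407.4200 = 0.219

0.219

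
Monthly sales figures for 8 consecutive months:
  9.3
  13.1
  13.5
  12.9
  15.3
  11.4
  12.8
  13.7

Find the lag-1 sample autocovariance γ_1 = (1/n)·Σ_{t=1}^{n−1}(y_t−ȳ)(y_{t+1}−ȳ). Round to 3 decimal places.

Mean ȳ = (9.3 + 13.1 + 13.5 + 12.9 + 15.3 + 11.4 + 12.8 + 13.7)/8 = 12.7500
Deviations: -3.4500, 0.3500, 0.7500, 0.1500, 2.5500, -1.3500, 0.0500, 0.9500
Σ_{t=1}^{7}(y_t−ȳ)(y_{t+1}−ȳ) = -3.9125
γ_1 = -3.9125 / 8 = -0.489

-0.489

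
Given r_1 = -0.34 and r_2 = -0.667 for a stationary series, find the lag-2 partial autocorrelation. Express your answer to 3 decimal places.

φ_{22} = (r_2 − r_1²) / (1 − r_1²)
r_1² = (-0.34)² = 0.1156
Numerator = -0.667 − 0.1156 = -0.7826; denominator = 1 − 0.1156 = 0.8844
φ_{22} = -0.7826 / 0.8844 = -0.885

-0.885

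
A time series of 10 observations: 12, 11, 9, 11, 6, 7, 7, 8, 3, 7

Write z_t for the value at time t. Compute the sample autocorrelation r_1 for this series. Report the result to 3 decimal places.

Mean z̄ = (12 + 11 + 9 + 11 + 6 + 7 + 7 + 8 + 3 + 7)/10 = 8.1000
Numerator Σ_{t=1}^{9}(z_t−z̄)(z_{t+1}−z̄) = 20.1900
Denominator Σ(z_t−z̄)² = 66.9000
r_1 = 20.1900 / 66.9000 = 0.302

0.302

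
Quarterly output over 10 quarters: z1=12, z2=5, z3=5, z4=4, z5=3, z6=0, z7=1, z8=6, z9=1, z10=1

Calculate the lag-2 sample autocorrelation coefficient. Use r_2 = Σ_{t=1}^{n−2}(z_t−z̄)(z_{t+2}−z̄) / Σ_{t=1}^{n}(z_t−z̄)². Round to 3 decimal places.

0.035

Mean z̄ = (12 + 5 + 5 + 4 + 3 + 0 + 1 + 6 + 1 + 1)/10 = 3.8000
Numerator Σ_{t=1}^{8}(z_t−z̄)(z_{t+2}−z̄) = 3.9200
Denominator Σ(z_t−z̄)² = 113.6000
r_2 = 3.9200 / 113.6000 = 0.035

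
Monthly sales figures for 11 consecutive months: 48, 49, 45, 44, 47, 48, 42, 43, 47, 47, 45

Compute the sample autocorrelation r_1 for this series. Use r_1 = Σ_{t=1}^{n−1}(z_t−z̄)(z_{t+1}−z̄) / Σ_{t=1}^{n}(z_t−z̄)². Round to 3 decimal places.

Mean z̄ = (48 + 49 + 45 + 44 + 47 + 48 + 42 + 43 + 47 + 47 + 45)/11 = 45.9091
Numerator Σ_{t=1}^{10}(z_t−z̄)(z_{t+1}−z̄) = 5.8099
Denominator Σ(z_t−z̄)² = 50.9091
r_1 = 5.8099 / 50.9091 = 0.114

0.114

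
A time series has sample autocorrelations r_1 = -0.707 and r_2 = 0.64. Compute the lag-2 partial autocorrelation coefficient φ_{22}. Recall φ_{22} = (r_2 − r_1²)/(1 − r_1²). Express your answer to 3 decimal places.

φ_{22} = (r_2 − r_1²) / (1 − r_1²)
r_1² = (-0.707)² = 0.499849
Numerator = 0.64 − 0.4998 = 0.1402; denominator = 1 − 0.4998 = 0.5002
φ_{22} = 0.1402 / 0.5002 = 0.280

0.280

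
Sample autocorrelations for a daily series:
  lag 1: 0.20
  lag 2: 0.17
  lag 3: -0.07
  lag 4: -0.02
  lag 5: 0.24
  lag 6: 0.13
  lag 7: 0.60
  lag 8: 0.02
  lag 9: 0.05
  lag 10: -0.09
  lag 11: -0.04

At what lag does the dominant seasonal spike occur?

7

The largest autocorrelation is r_7 = 0.60; the remaining lags stay at or below 0.24. The elevated value at lag 1 (0.20), dropping to 0.17 at lag 2, reflects decaying short-term dependence rather than seasonality.
The dominant spike at lag 7 indicates a seasonal period of 7.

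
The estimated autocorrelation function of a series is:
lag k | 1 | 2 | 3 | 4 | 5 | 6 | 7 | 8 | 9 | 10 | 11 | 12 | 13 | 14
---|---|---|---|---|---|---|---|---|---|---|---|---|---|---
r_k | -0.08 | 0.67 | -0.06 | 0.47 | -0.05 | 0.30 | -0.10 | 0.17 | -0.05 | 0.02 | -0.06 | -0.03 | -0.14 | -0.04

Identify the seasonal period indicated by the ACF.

2

The largest autocorrelation is r_2 = 0.67, with weaker echoes at lags 4 (0.47), 6 (0.30) and 8 (0.17); the remaining lags stay at or below 0.02.
The dominant spike at lag 2 indicates a seasonal period of 2.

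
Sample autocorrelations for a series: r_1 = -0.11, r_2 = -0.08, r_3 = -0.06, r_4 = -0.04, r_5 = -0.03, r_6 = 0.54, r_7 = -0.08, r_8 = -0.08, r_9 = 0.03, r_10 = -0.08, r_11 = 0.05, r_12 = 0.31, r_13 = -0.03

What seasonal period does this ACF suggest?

The largest autocorrelation is r_6 = 0.54, with a weaker echo at lag 12 (0.31); the remaining lags stay at or below 0.05.
The dominant spike at lag 6 indicates a seasonal period of 6.

6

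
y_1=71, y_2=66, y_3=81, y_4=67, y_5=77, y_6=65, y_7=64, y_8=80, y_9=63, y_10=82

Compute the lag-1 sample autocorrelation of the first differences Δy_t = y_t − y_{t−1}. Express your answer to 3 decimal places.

-0.721

First differences Δy: -5, 15, -14, 10, -12, -1, 16, -17, 19
Mean of differences = 1.2222
Numerator Σ(Δy_t−Δȳ)(Δy_{t+1}−Δȳ) = -1141.8272
Denominator Σ(Δy_t−Δȳ)² = 1583.5556
r_1(Δy) = -1141.8272 / 1583.5556 = -0.721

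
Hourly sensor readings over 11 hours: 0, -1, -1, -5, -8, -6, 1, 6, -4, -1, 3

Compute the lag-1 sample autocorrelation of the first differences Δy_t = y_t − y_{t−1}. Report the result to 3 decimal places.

-0.057

First differences Δy: -1, 0, -4, -3, 2, 7, 5, -10, 3, 4
Mean of differences = 0.3000
Numerator Σ(Δy_t−Δȳ)(Δy_{t+1}−Δȳ) = -13.0900
Denominator Σ(Δy_t−Δȳ)² = 228.1000
r_1(Δy) = -13.0900 / 228.1000 = -0.057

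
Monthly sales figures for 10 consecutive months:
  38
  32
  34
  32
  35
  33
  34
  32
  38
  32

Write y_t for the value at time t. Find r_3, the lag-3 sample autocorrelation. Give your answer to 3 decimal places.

-0.320

Mean ȳ = (38 + 32 + 34 + 32 + 35 + 33 + 34 + 32 + 38 + 32)/10 = 34.0000
Numerator Σ_{t=1}^{7}(y_t−ȳ)(y_{t+3}−ȳ) = -16.0000
Denominator Σ(y_t−ȳ)² = 50.0000
r_3 = -16.0000 / 50.0000 = -0.320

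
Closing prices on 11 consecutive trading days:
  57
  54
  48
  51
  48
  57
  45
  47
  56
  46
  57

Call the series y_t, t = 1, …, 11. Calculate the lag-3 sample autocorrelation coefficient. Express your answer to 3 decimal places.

0.100

Mean ȳ = (57 + 54 + 48 + 51 + 48 + 57 + 45 + 47 + 56 + 46 + 57)/11 = 51.4545
Numerator Σ_{t=1}^{8}(y_t−ȳ)(y_{t+3}−ȳ) = 23.5620
Denominator Σ(y_t−ȳ)² = 234.7273
r_3 = 23.5620 / 234.7273 = 0.100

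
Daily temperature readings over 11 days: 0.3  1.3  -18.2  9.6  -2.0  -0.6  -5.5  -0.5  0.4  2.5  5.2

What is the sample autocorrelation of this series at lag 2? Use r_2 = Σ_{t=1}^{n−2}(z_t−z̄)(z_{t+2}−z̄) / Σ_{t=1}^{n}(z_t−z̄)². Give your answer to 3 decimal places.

Mean z̄ = (0.3 + 1.3 − 18.2 + 9.6 − 2.0 − 0.6 − 5.5 − 0.5 + 0.4 + 2.5 + 5.2)/11 = -0.6818
Numerator Σ_{t=1}^{9}(z_t−z̄)(z_{t+2}−z̄) = 35.2057
Denominator Σ(z_t−z̄)² = 488.3764
r_2 = 35.2057 / 488.3764 = 0.072

0.072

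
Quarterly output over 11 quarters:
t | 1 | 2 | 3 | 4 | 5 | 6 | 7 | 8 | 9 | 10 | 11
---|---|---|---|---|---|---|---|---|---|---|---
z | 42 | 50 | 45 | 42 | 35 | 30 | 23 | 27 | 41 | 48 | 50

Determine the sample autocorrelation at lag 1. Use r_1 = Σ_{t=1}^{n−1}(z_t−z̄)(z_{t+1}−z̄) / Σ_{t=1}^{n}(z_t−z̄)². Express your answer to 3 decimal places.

0.654

Mean z̄ = (42 + 50 + 45 + 42 + 35 + 30 + 23 + 27 + 41 + 48 + 50)/11 = 39.3636
Numerator Σ_{t=1}^{10}(z_t−z̄)(z_{t+1}−z̄) = 573.5041
Denominator Σ(z_t−z̄)² = 876.5455
r_1 = 573.5041 / 876.5455 = 0.654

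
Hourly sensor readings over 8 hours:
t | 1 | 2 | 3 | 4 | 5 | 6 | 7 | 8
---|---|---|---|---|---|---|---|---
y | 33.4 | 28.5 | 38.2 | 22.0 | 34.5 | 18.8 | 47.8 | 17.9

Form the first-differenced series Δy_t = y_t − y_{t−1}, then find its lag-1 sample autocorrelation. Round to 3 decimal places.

First differences Δy: -4.9, 9.7, -16.2, 12.5, -15.7, 29.0, -29.9
Mean of differences = -2.2143
Numerator Σ(Δy_t−Δȳ)(Δy_{t+1}−Δȳ) = -1887.9873
Denominator Σ(Δy_t−Δȳ)² = 2483.9686
r_1(Δy) = -1887.9873 / 2483.9686 = -0.760

-0.760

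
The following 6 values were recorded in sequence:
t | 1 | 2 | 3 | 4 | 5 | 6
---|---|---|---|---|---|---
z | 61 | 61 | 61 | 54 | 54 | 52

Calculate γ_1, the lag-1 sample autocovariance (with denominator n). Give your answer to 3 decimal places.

7.273

Mean z̄ = (61 + 61 + 61 + 54 + 54 + 52)/6 = 57.1667
Σ_{t=1}^{5}(z_t−z̄)(z_{t+1}−z̄) = 43.6389
γ_1 = 43.6389 / 6 = 7.273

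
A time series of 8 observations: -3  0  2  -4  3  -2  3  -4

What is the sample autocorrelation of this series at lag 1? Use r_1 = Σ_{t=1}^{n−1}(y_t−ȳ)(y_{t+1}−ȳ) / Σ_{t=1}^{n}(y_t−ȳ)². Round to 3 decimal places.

Mean ȳ = (-3 + 0 + 2 − 4 + 3 − 2 + 3 − 4)/8 = -0.6250
Deviations from mean: -2.3750, 0.6250, 2.6250, -3.3750, 3.6250, -1.3750, 3.6250, -3.3750
Σ(y_t−ȳ)(y_{t+1}−ȳ) = (-1.4844) + (1.6406) + (-8.8594) + (-12.2344) + (-4.9844) + (-4.9844) + (-12.2344) = -43.1406
Denominator Σ(y_t−ȳ)² = 63.8750
r_1 = -43.1406 / 63.8750 = -0.675

-0.675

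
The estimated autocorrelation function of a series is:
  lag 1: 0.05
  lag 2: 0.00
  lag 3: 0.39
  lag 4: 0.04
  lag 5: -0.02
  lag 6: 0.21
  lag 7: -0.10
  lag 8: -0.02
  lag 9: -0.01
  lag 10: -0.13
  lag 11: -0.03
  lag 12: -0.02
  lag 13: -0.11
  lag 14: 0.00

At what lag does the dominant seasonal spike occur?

3

The largest autocorrelation is r_3 = 0.39, with a weaker echo at lag 6 (0.21); the remaining lags stay at or below 0.05.
The dominant spike at lag 3 indicates a seasonal period of 3.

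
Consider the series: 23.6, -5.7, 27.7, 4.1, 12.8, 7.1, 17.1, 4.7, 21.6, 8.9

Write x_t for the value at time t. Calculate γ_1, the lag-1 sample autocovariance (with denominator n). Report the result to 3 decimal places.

-77.832

Mean x̄ = (23.6 − 5.7 + 27.7 + 4.1 + 12.8 + 7.1 + 17.1 + 4.7 + 21.6 + 8.9)/10 = 12.1900
Σ_{t=1}^{9}(x_t−x̄)(x_{t+1}−x̄) = -778.3221
γ_1 = -778.3221 / 10 = -77.832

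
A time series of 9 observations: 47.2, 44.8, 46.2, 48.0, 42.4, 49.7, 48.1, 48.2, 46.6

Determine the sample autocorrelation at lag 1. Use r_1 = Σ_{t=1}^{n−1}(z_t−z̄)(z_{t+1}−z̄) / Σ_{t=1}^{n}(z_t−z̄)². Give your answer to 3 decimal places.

-0.349

Mean z̄ = (47.2 + 44.8 + 46.2 + 48.0 + 42.4 + 49.7 + 48.1 + 48.2 + 46.6)/9 = 46.8000
Numerator Σ_{t=1}^{8}(z_t−z̄)(z_{t+1}−z̄) = -13.0500
Denominator Σ(z_t−z̄)² = 37.4200
r_1 = -13.0500 / 37.4200 = -0.349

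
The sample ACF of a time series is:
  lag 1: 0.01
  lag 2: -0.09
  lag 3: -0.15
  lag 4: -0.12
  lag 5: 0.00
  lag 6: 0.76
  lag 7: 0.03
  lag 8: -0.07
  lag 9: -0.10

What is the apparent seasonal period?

The largest autocorrelation is r_6 = 0.76; the remaining lags stay at or below 0.03.
The dominant spike at lag 6 indicates a seasonal period of 6.

6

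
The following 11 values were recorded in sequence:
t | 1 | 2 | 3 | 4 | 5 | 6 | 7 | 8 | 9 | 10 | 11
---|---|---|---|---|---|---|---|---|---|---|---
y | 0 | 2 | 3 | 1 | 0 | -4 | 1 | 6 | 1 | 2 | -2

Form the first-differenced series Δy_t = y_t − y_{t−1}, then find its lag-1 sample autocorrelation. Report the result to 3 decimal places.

-0.196

First differences Δy: 2, 1, -2, -1, -4, 5, 5, -5, 1, -4
Mean of differences = -0.2000
Numerator Σ(Δy_t−Δȳ)(Δy_{t+1}−Δȳ) = -23.0400
Denominator Σ(Δy_t−Δȳ)² = 117.6000
r_1(Δy) = -23.0400 / 117.6000 = -0.196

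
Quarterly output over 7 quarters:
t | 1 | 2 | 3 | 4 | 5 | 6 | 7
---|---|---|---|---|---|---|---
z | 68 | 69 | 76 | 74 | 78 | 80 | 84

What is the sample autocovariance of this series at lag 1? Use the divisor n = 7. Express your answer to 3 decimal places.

Mean z̄ = (68 + 69 + 76 + 74 + 78 + 80 + 84)/7 = 75.5714
Deviations: -7.5714, -6.5714, 0.4286, -1.5714, 2.4286, 4.4286, 8.4286
Σ_{t=1}^{6}(z_t−z̄)(z_{t+1}−z̄) = 90.5306
γ_1 = 90.5306 / 7 = 12.933

12.933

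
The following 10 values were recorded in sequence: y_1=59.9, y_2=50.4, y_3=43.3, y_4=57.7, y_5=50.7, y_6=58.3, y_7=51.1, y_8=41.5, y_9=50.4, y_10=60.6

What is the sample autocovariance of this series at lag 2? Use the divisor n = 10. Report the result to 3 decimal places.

-18.111

Mean ȳ = (59.9 + 50.4 + 43.3 + 57.7 + 50.7 + 58.3 + 51.1 + 41.5 + 50.4 + 60.6)/10 = 52.3900
Σ_{t=1}^{8}(y_t−ȳ)(y_{t+2}−ȳ) = -181.1082
γ_2 = -181.1082 / 10 = -18.111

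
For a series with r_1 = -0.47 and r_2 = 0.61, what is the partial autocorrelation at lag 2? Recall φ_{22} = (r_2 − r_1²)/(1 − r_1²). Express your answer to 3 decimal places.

0.499

φ_{22} = (r_2 − r_1²) / (1 − r_1²)
r_1² = (-0.47)² = 0.2209
Numerator = 0.61 − 0.2209 = 0.3891; denominator = 1 − 0.2209 = 0.7791
φ_{22} = 0.3891 / 0.7791 = 0.499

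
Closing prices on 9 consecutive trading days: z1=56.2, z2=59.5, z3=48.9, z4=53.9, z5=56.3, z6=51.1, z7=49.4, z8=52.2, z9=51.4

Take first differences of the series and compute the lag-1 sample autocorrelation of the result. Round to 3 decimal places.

-0.482

First differences Δz: 3.3, -10.6, 5.0, 2.4, -5.2, -1.7, 2.8, -0.8
Mean of differences = -0.6000
Numerator Σ(Δz_t−Δz̄)(Δz_{t+1}−Δz̄) = -91.3600
Denominator Σ(Δz_t−Δz̄)² = 189.5400
r_1(Δz) = -91.3600 / 189.5400 = -0.482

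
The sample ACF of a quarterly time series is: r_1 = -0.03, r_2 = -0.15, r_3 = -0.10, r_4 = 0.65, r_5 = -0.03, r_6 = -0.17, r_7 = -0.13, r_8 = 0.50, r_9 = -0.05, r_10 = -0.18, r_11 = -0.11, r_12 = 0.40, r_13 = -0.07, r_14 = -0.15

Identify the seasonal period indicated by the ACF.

The largest autocorrelation is r_4 = 0.65, with weaker echoes at lags 8 (0.50) and 12 (0.40); the remaining lags stay at or below -0.03.
The dominant spike at lag 4 indicates a seasonal period of 4.

4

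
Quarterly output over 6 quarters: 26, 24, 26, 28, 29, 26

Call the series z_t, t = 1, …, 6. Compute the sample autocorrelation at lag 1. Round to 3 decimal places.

0.274

Mean z̄ = (26 + 24 + 26 + 28 + 29 + 26)/6 = 26.5000
Numerator Σ_{t=1}^{5}(z_t−z̄)(z_{t+1}−z̄) = 4.2500
Denominator Σ(z_t−z̄)² = 15.5000
r_1 = 4.2500 / 15.5000 = 0.274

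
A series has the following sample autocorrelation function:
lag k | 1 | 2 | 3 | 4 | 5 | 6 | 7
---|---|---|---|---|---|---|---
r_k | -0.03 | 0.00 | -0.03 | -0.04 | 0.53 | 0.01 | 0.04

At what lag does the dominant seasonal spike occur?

The largest autocorrelation is r_5 = 0.53; the remaining lags stay at or below 0.04.
The dominant spike at lag 5 indicates a seasonal period of 5.

5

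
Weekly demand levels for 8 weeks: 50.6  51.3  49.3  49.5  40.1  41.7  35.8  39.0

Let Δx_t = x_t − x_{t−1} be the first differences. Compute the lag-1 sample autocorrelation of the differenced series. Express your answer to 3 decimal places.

First differences Δx: 0.7, -2.0, 0.2, -9.4, 1.6, -5.9, 3.2
Mean of differences = -1.6571
Numerator Σ(Δx_t−Δx̄)(Δx_{t+1}−Δx̄) = -75.4718
Denominator Σ(Δx_t−Δx̄)² = 121.2771
r_1(Δx) = -75.4718 / 121.2771 = -0.622

-0.622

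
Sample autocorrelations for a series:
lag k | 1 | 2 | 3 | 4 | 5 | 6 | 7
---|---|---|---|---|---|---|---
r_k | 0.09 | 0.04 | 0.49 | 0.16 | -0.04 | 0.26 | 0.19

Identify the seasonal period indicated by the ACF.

3

The largest autocorrelation is r_3 = 0.49, with a weaker echo at lag 6 (0.26); the remaining lags stay at or below 0.19.
The dominant spike at lag 3 indicates a seasonal period of 3.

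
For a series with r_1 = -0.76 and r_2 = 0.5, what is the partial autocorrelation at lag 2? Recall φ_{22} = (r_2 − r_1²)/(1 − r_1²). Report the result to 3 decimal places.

-0.184

φ_{22} = (r_2 − r_1²) / (1 − r_1²)
r_1² = (-0.76)² = 0.5776
Numerator = 0.5 − 0.5776 = -0.0776; denominator = 1 − 0.5776 = 0.4224
φ_{22} = -0.0776 / 0.4224 = -0.184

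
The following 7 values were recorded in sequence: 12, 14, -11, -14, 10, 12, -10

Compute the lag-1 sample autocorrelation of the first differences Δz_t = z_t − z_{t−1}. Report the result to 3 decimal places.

-0.039

First differences Δz: 2, -25, -3, 24, 2, -22
Mean of differences = -3.6667
Numerator Σ(Δz_t−Δz̄)(Δz_{t+1}−Δz̄) = -63.7778
Denominator Σ(Δz_t−Δz̄)² = 1621.3333
r_1(Δz) = -63.7778 / 1621.3333 = -0.039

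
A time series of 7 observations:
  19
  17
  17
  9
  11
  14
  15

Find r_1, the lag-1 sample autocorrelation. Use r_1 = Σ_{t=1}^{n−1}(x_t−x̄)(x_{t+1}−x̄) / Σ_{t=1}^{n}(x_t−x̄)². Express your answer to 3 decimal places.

Mean x̄ = (19 + 17 + 17 + 9 + 11 + 14 + 15)/7 = 14.5714
Σ(x_t−x̄)(x_{t+1}−x̄) = (10.7551) + (5.8980) + (-13.5306) + (19.8980) + (2.0408) + (-0.2449) = 24.8163
Denominator Σ(x_t−x̄)² = 75.7143
r_1 = 24.8163 / 75.7143 = 0.328

0.328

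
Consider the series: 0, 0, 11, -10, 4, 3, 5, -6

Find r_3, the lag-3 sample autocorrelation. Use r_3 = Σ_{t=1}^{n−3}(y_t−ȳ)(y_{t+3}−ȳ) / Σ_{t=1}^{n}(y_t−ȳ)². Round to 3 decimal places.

Mean ȳ = (0 + 0 + 11 − 10 + 4 + 3 + 5 − 6)/8 = 0.8750
Numerator Σ_{t=1}^{5}(y_t−ȳ)(y_{t+3}−ȳ) = -38.0469
Denominator Σ(y_t−ȳ)² = 300.8750
r_3 = -38.0469 / 300.8750 = -0.126

-0.126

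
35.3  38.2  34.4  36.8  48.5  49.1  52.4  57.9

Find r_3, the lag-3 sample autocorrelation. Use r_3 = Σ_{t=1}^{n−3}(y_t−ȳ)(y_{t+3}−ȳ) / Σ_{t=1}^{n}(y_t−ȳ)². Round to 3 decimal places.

-0.018

Mean ȳ = (35.3 + 38.2 + 34.4 + 36.8 + 48.5 + 49.1 + 52.4 + 57.9)/8 = 44.0750
Σ(y_t−ȳ)(y_{t+3}−ȳ) = (63.8381) + (-25.9969) + (-48.6169) + (-60.5644) + (61.1756) = -10.1644
Denominator Σ(y_t−ȳ)² = 563.3150
r_3 = -10.1644 / 563.3150 = -0.018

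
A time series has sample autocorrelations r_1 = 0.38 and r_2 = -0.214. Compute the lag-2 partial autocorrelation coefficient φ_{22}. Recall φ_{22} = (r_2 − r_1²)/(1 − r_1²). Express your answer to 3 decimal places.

-0.419

φ_{22} = (r_2 − r_1²) / (1 − r_1²)
r_1² = (0.38)² = 0.1444
Numerator = -0.214 − 0.1444 = -0.3584; denominator = 1 − 0.1444 = 0.8556
φ_{22} = -0.3584 / 0.8556 = -0.419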